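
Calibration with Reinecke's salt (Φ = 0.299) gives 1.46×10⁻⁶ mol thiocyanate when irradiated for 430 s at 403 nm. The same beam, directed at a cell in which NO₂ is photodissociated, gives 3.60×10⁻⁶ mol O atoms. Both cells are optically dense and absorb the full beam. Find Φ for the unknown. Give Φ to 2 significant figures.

Photons absorbed by the actinometer: 1.46×10⁻⁶ / 0.299 = 4.883×10⁻⁶ mol.
Φ(unknown) = 3.60×10⁻⁶ / 4.883×10⁻⁶ = 0.74.

Φ = 0.74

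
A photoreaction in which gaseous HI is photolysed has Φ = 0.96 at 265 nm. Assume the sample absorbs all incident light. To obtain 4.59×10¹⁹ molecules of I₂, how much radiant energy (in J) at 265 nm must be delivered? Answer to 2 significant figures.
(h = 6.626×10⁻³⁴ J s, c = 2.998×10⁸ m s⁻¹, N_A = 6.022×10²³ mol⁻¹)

36 J

Product: 4.59×10¹⁹ / 6.022×10²³ = 7.622×10⁻⁵ mol.
Photons that must be absorbed: 7.622×10⁻⁵ / 0.96 = 7.940×10⁻⁵ mol.
Photon energy: hc/λ = 7.496×10⁻¹⁹ J; per mole, 4.514×10⁵ J mol⁻¹.
Energy required: 7.940×10⁻⁵ × 4.514×10⁵ = 36 J.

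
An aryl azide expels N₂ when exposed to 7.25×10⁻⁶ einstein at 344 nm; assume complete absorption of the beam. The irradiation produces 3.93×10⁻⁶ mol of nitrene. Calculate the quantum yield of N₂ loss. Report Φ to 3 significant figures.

Φ = 3.93×10⁻⁶ mol / 7.25×10⁻⁶ mol photons = 0.542.

Φ = 0.542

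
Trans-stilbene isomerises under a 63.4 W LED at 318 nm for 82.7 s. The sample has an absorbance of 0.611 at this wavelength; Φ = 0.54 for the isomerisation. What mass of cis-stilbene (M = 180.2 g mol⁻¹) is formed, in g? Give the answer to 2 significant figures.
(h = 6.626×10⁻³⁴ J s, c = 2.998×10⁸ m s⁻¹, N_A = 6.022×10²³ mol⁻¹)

1.0 g

Photon energy at 318 nm: hc/λ = (6.626×10⁻³⁴)(2.998×10⁸)/(318×10⁻⁹) = 6.247×10⁻¹⁹ J.
Energy delivered: (63.4 W)(82.7 s) = 5243 J.
Photons incident: 5243 / 6.247×10⁻¹⁹ = 8.393×10²¹, i.e. 8.393×10²¹/6.022×10²³ = 0.01394 mol.
Fraction absorbed: 1 − 10^(−0.611) = 0.7551.
Photons absorbed: 0.7551 × 0.01394 = 0.01053 mol.
Product: Φ × n_abs = 0.54 × 0.01053 = 0.005686 mol.
Mass: 0.005686 × 180.2 = 1.025 g = 1.0 g.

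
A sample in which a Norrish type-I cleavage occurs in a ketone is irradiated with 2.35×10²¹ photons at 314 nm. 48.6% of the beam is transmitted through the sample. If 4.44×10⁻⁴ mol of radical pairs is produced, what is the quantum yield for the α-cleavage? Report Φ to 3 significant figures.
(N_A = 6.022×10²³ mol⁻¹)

Moles of photons: 2.35×10²¹ / 6.022×10²³ = 0.003902 mol.
Fraction absorbed: 1 − 48.6/100 = 0.5140.
Photons absorbed: 0.5140 × 0.003902 = 0.002006 mol.
Φ = 4.44×10⁻⁴ mol / 0.002006 mol photons = 0.221.

Φ = 0.221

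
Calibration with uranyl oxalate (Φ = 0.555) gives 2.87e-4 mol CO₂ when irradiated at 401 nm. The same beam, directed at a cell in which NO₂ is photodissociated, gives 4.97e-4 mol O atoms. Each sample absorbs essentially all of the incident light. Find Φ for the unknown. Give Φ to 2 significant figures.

Φ = 0.96

Photons absorbed by the actinometer: 2.87e-4 / 0.555 = 5.171e-4 mol.
Φ(unknown) = 4.97e-4 / 5.171e-4 = 0.96.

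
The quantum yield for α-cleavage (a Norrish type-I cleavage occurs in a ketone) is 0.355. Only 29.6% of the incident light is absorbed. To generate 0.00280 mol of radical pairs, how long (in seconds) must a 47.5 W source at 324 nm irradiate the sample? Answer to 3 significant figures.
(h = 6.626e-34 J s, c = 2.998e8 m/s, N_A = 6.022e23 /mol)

t ≈ 207 s

Photons that must be absorbed: 0.00280 / 0.355 = 0.007887 mol.
Incident photons needed: 0.007887 / 0.296 = 0.02665 mol.
Photon energy: hc/λ = 6.131e-19 J; per mole, 3.692e5 J mol⁻¹.
Energy required: 0.02665 × 3.692e5 = 9839 J.
Time: 9839 J / 47.5 W = 207 s.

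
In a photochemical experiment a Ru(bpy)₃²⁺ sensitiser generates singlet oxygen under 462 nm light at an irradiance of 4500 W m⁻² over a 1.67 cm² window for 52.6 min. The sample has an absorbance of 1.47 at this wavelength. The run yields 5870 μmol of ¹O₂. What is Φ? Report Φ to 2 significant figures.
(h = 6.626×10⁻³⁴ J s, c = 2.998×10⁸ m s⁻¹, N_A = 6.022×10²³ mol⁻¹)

Φ = 0.66

Product: 5870 μmol = 0.00587 mol.
Photon energy at 462 nm: hc/λ = (6.626×10⁻³⁴)(2.998×10⁸)/(462×10⁻⁹) = 4.300×10⁻¹⁹ J.
Energy delivered: (4500 W m⁻²)(1.67×10⁻⁴ m²)(3156 s) = 2372 J.
Photons incident: 2372 / 4.300×10⁻¹⁹ = 5.516×10²¹, i.e. 5.516×10²¹/6.022×10²³ = 0.009160 mol.
Fraction absorbed: 1 − 10^(−1.47) = 0.9661.
Photons absorbed: 0.9661 × 0.009160 = 0.008849 mol.
Φ = 0.00587 mol / 0.008849 mol photons = 0.66.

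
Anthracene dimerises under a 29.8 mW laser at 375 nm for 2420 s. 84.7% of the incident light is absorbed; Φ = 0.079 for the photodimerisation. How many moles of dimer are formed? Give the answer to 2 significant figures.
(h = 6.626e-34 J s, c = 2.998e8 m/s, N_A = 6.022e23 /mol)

Photon energy at 375 nm: hc/λ = (6.626e-34)(2.998e8)/(375e-9) = 5.297e-19 J.
Energy delivered: (29.8 mW)(2420 s) = 72.12 J.
Photons incident: 72.12 / 5.297e-19 = 1.362e20, i.e. 1.362e20/6.022e23 = 2.262e-4 mol.
Photons absorbed: 0.847 × 2.262e-4 = 1.916e-4 mol.
Product: Φ × n_abs = 0.079 × 1.916e-4 = 1.514e-5 mol.

1.5e-5 mol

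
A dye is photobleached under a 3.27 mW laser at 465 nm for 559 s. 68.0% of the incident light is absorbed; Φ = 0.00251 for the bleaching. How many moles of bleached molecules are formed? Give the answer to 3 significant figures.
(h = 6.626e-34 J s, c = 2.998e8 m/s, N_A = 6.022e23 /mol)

Photon energy at 465 nm: hc/λ = (6.626e-34)(2.998e8)/(465e-9) = 4.272e-19 J.
Energy delivered: (3.27 mW)(559 s) = 1.828 J.
Photons incident: 1.828 / 4.272e-19 = 4.279e18, i.e. 4.279e18/6.022e23 = 7.106e-6 mol.
Photons absorbed: 0.680 × 7.106e-6 = 4.832e-6 mol.
Product: Φ × n_abs = 0.00251 × 4.832e-6 = 1.213e-8 mol.

1.21e-8 mol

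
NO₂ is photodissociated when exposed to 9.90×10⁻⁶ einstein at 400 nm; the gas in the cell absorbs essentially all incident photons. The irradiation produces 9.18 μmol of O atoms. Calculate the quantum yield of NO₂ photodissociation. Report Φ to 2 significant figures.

Product: 9.18 μmol = 9.18×10⁻⁶ mol.
Φ = 9.18×10⁻⁶ mol / 9.90×10⁻⁶ mol photons = 0.93.

Φ = 0.93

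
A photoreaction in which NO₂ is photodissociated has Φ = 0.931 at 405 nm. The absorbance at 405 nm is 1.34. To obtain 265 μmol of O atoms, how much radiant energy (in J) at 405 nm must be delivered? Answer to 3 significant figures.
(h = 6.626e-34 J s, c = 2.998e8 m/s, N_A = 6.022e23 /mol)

Product: 265 μmol = 2.65e-4 mol.
Photons that must be absorbed: 2.65e-4 / 0.931 = 2.846e-4 mol.
Fraction absorbed: 1 − 10^(−1.34) = 0.9543.
Incident photons needed: 2.846e-4 / 0.9543 = 2.982e-4 mol.
Photon energy: hc/λ = 4.905e-19 J; per mole, 2.954e5 J mol⁻¹.
Energy required: 2.982e-4 × 2.954e5 = 88.1 J.

88.1 J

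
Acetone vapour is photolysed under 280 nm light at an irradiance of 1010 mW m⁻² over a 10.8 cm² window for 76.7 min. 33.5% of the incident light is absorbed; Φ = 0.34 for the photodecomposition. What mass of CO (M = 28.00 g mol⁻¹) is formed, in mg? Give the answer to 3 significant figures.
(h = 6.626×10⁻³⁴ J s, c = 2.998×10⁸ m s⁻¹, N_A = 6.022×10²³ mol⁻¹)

0.0375 mg

Photon energy at 280 nm: hc/λ = (6.626×10⁻³⁴)(2.998×10⁸)/(280×10⁻⁹) = 7.095×10⁻¹⁹ J.
Energy delivered: (1010 mW m⁻²)(10.8×10⁻⁴ m²)(4602 s) = 5.020 J.
Photons incident: 5.020 / 7.095×10⁻¹⁹ = 7.075×10¹⁸, i.e. 7.075×10¹⁸/6.022×10²³ = 1.175×10⁻⁵ mol.
Photons absorbed: 0.335 × 1.175×10⁻⁵ = 3.936×10⁻⁶ mol.
Product: Φ × n_abs = 0.34 × 3.936×10⁻⁶ = 1.338×10⁻⁶ mol.
Mass: 1.338×10⁻⁶ × 28.00 = 3.746×10⁻⁵ g = 0.0375 mg.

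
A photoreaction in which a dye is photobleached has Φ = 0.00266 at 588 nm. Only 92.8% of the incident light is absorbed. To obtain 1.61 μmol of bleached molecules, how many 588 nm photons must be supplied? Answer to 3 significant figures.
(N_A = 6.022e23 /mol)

Product: 1.61 μmol = 1.61e-6 mol.
Photons that must be absorbed: 1.61e-6 / 0.00266 = 6.053e-4 mol.
Incident photons needed: 6.053e-4 / 0.928 = 6.523e-4 mol.
Photon count: 6.523e-4 × 6.022e23 = 3.93e20.

3.93e20 photons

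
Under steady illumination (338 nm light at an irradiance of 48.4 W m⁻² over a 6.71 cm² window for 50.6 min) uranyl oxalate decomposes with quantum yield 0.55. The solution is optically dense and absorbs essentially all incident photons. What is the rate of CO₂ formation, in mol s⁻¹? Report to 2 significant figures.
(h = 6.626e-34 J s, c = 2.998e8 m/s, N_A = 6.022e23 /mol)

5.0e-8 mol s⁻¹

Photon energy at 338 nm: hc/λ = (6.626e-34)(2.998e8)/(338e-9) = 5.877e-19 J.
Energy delivered: (48.4 W m⁻²)(6.71e-4 m²)(3036 s) = 98.60 J.
Photons incident: 98.60 / 5.877e-19 = 1.678e20, i.e. 1.678e20/6.022e23 = 2.786e-4 mol.
Product formed: 0.55 × 2.786e-4 = 1.532e-4 mol.
Rate: 1.532e-4 / 3036 s = 5.0e-8 mol s⁻¹.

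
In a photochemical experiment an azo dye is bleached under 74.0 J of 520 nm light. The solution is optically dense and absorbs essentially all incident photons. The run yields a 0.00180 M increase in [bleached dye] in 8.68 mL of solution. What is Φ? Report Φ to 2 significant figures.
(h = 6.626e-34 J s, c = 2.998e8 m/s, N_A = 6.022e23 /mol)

Φ = 0.049

Product: (0.00180 M)(0.00868 L) = 1.562e-5 mol.
Photon energy at 520 nm: hc/λ = (6.626e-34)(2.998e8)/(520e-9) = 3.820e-19 J.
Photons incident: 74.0 / 3.820e-19 = 1.937e20, i.e. 1.937e20/6.022e23 = 3.217e-4 mol.
Φ = 1.562e-5 mol / 3.217e-4 mol photons = 0.049.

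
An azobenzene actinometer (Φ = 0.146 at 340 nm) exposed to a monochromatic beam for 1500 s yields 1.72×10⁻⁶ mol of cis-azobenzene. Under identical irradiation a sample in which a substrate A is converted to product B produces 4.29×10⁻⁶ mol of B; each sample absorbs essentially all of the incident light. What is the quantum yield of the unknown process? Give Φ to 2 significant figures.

Photons absorbed by the actinometer: 1.72×10⁻⁶ / 0.146 = 1.178×10⁻⁵ mol.
Φ(unknown) = 4.29×10⁻⁶ / 1.178×10⁻⁵ = 0.36.

Φ = 0.36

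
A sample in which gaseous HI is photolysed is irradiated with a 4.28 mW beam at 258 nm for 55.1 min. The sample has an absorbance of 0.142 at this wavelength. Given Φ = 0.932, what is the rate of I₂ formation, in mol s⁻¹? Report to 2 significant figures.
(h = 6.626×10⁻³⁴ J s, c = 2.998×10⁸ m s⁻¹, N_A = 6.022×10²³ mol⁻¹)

Photon energy at 258 nm: hc/λ = (6.626×10⁻³⁴)(2.998×10⁸)/(258×10⁻⁹) = 7.700×10⁻¹⁹ J.
Energy delivered: (4.28 mW)(3306 s) = 14.15 J.
Photons incident: 14.15 / 7.700×10⁻¹⁹ = 1.838×10¹⁹, i.e. 1.838×10¹⁹/6.022×10²³ = 3.052×10⁻⁵ mol.
Fraction absorbed: 1 − 10^(−0.142) = 0.2789.
Photons absorbed: 0.2789 × 3.052×10⁻⁵ = 8.512×10⁻⁶ mol.
Product formed: 0.932 × 8.512×10⁻⁶ = 7.933×10⁻⁶ mol.
Rate: 7.933×10⁻⁶ / 3306 s = 2.4×10⁻⁹ mol s⁻¹.

2.4×10⁻⁹ mol s⁻¹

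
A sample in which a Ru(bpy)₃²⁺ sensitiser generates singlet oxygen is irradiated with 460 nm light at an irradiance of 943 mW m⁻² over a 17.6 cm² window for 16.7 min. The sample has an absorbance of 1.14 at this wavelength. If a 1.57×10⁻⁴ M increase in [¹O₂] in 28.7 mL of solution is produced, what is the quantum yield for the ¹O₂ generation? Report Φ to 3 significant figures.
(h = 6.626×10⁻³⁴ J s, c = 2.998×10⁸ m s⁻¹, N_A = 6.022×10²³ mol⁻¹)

Product: (1.57×10⁻⁴ M)(0.0287 L) = 4.506×10⁻⁶ mol.
Photon energy at 460 nm: hc/λ = (6.626×10⁻³⁴)(2.998×10⁸)/(460×10⁻⁹) = 4.318×10⁻¹⁹ J.
Energy delivered: (943 mW m⁻²)(17.6×10⁻⁴ m²)(1002 s) = 1.663 J.
Photons incident: 1.663 / 4.318×10⁻¹⁹ = 3.851×10¹⁸, i.e. 3.851×10¹⁸/6.022×10²³ = 6.395×10⁻⁶ mol.
Fraction absorbed: 1 − 10^(−1.14) = 0.9276.
Photons absorbed: 0.9276 × 6.395×10⁻⁶ = 5.932×10⁻⁶ mol.
Φ = 4.506×10⁻⁶ mol / 5.932×10⁻⁶ mol photons = 0.760.

Φ = 0.760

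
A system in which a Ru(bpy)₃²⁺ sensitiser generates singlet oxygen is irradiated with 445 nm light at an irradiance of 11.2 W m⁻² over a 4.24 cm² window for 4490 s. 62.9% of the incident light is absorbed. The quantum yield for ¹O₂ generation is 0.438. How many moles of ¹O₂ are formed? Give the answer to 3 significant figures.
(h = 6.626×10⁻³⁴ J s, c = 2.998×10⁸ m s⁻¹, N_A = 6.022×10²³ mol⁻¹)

Photon energy at 445 nm: hc/λ = (6.626×10⁻³⁴)(2.998×10⁸)/(445×10⁻⁹) = 4.464×10⁻¹⁹ J.
Energy delivered: (11.2 W m⁻²)(4.24×10⁻⁴ m²)(4490 s) = 21.32 J.
Photons incident: 21.32 / 4.464×10⁻¹⁹ = 4.776×10¹⁹, i.e. 4.776×10¹⁹/6.022×10²³ = 7.931×10⁻⁵ mol.
Photons absorbed: 0.629 × 7.931×10⁻⁵ = 4.989×10⁻⁵ mol.
Product: Φ × n_abs = 0.438 × 4.989×10⁻⁵ = 2.185×10⁻⁵ mol.

2.19×10⁻⁵ mol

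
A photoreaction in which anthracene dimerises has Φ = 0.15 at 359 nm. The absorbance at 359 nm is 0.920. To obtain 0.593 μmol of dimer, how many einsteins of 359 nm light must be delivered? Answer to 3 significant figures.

4.49×10⁻⁶ einstein

Product: 0.593 μmol = 5.93×10⁻⁷ mol.
Photons that must be absorbed: 5.93×10⁻⁷ / 0.15 = 3.953×10⁻⁶ mol.
Fraction absorbed: 1 − 10^(−0.920) = 0.8798.
Incident photons needed: 3.953×10⁻⁶ / 0.8798 = 4.493×10⁻⁶ mol.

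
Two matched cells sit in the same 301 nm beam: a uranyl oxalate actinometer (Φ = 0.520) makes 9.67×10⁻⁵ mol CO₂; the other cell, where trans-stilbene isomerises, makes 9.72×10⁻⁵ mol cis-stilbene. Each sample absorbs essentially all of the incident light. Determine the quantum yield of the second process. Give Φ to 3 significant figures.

Photons absorbed by the actinometer: 9.67×10⁻⁵ / 0.520 = 1.860×10⁻⁴ mol.
Φ(unknown) = 9.72×10⁻⁵ / 1.860×10⁻⁴ = 0.523.

Φ = 0.523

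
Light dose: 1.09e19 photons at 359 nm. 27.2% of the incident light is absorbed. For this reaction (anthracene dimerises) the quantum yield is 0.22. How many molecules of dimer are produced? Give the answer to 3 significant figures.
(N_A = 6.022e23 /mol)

Moles of photons: 1.09e19 / 6.022e23 = 1.810e-5 mol.
Photons absorbed: 0.272 × 1.810e-5 = 4.923e-6 mol.
Product: Φ × n_abs = 0.22 × 4.923e-6 = 1.083e-6 mol.
As a count: 1.083e-6 × 6.022e23 = 6.52e17.

6.52e17 molecules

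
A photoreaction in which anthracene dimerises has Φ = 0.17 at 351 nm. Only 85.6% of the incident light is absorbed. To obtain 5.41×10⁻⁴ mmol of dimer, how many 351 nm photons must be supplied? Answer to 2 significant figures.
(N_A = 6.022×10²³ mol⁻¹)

Product: 5.41×10⁻⁴ mmol = 5.41×10⁻⁷ mol.
Photons that must be absorbed: 5.41×10⁻⁷ / 0.17 = 3.182×10⁻⁶ mol.
Incident photons needed: 3.182×10⁻⁶ / 0.856 = 3.717×10⁻⁶ mol.
Photon count: 3.717×10⁻⁶ × 6.022×10²³ = 2.2×10¹⁸.

2.2×10¹⁸ photons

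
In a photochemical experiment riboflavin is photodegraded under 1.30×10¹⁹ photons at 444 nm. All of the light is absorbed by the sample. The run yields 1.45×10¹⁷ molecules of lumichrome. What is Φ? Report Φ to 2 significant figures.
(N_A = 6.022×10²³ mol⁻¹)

Product: 1.45×10¹⁷ / 6.022×10²³ = 2.408×10⁻⁷ mol.
Moles of photons: 1.30×10¹⁹ / 6.022×10²³ = 2.159×10⁻⁵ mol.
Φ = 2.408×10⁻⁷ mol / 2.159×10⁻⁵ mol photons = 0.011.

Φ = 0.011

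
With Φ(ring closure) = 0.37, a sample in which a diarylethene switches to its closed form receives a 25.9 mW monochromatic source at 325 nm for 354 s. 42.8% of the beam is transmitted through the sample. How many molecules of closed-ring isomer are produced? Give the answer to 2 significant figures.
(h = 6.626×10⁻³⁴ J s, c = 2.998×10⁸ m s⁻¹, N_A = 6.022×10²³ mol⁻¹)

3.2×10¹⁸ molecules

Photon energy at 325 nm: hc/λ = (6.626×10⁻³⁴)(2.998×10⁸)/(325×10⁻⁹) = 6.112×10⁻¹⁹ J.
Energy delivered: (25.9 mW)(354 s) = 9.169 J.
Photons incident: 9.169 / 6.112×10⁻¹⁹ = 1.500×10¹⁹, i.e. 1.500×10¹⁹/6.022×10²³ = 2.491×10⁻⁵ mol.
Fraction absorbed: 1 − 42.8/100 = 0.5720.
Photons absorbed: 0.5720 × 2.491×10⁻⁵ = 1.425×10⁻⁵ mol.
Product: Φ × n_abs = 0.37 × 1.425×10⁻⁵ = 5.273×10⁻⁶ mol.
As a count: 5.273×10⁻⁶ × 6.022×10²³ = 3.2×10¹⁸.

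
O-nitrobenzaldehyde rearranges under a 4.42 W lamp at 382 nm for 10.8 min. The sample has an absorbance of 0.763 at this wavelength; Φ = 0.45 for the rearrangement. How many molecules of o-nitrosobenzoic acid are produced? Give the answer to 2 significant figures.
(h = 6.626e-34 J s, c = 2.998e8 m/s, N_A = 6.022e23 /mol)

2.1e21 molecules

Photon energy at 382 nm: hc/λ = (6.626e-34)(2.998e8)/(382e-9) = 5.200e-19 J.
Energy delivered: (4.42 W)(648 s) = 2864 J.
Photons incident: 2864 / 5.200e-19 = 5.508e21, i.e. 5.508e21/6.022e23 = 0.009146 mol.
Fraction absorbed: 1 − 10^(−0.763) = 0.8274.
Photons absorbed: 0.8274 × 0.009146 = 0.007567 mol.
Product: Φ × n_abs = 0.45 × 0.007567 = 0.003405 mol.
As a count: 0.003405 × 6.022e23 = 2.1e21.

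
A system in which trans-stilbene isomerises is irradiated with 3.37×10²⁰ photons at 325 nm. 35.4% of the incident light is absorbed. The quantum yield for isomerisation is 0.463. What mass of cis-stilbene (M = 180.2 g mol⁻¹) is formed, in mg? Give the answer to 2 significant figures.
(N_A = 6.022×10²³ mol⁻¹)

Moles of photons: 3.37×10²⁰ / 6.022×10²³ = 5.596×10⁻⁴ mol.
Photons absorbed: 0.354 × 5.596×10⁻⁴ = 1.981×10⁻⁴ mol.
Product: Φ × n_abs = 0.463 × 1.981×10⁻⁴ = 9.172×10⁻⁵ mol.
Mass: 9.172×10⁻⁵ × 180.2 = 0.01653 g = 17 mg.

17 mg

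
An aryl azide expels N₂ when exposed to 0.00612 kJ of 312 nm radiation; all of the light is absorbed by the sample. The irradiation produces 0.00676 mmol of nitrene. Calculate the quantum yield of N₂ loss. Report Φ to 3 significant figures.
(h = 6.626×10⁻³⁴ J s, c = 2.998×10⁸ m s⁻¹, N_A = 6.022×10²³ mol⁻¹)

Φ = 0.424

Product: 0.00676 mmol = 6.76×10⁻⁶ mol.
Photon energy at 312 nm: hc/λ = (6.626×10⁻³⁴)(2.998×10⁸)/(312×10⁻⁹) = 6.367×10⁻¹⁹ J.
Incident energy: 0.00612 kJ = 6.12 J.
Photons incident: 6.12 / 6.367×10⁻¹⁹ = 9.612×10¹⁸, i.e. 9.612×10¹⁸/6.022×10²³ = 1.596×10⁻⁵ mol.
Φ = 6.76×10⁻⁶ mol / 1.596×10⁻⁵ mol photons = 0.424.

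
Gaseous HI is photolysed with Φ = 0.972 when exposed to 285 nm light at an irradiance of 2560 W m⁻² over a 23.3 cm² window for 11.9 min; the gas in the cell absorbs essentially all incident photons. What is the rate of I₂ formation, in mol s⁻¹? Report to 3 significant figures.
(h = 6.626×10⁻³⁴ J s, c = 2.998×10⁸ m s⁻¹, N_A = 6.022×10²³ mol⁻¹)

1.38×10⁻⁵ mol s⁻¹

Photon energy at 285 nm: hc/λ = (6.626×10⁻³⁴)(2.998×10⁸)/(285×10⁻⁹) = 6.970×10⁻¹⁹ J.
Energy delivered: (2560 W m⁻²)(23.3×10⁻⁴ m²)(714 s) = 4259 J.
Photons incident: 4259 / 6.970×10⁻¹⁹ = 6.110×10²¹, i.e. 6.110×10²¹/6.022×10²³ = 0.01015 mol.
Product formed: 0.972 × 0.01015 = 0.009866 mol.
Rate: 0.009866 / 714 s = 1.38×10⁻⁵ mol s⁻¹.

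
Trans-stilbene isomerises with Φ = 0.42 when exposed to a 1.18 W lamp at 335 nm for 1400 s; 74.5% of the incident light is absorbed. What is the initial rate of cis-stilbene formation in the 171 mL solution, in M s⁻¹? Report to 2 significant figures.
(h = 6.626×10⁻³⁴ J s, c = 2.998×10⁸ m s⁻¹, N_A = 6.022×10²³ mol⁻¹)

Photon energy at 335 nm: hc/λ = (6.626×10⁻³⁴)(2.998×10⁸)/(335×10⁻⁹) = 5.930×10⁻¹⁹ J.
Energy delivered: (1.18 W)(1400 s) = 1652 J.
Photons incident: 1652 / 5.930×10⁻¹⁹ = 2.786×10²¹, i.e. 2.786×10²¹/6.022×10²³ = 0.004626 mol.
Photons absorbed: 0.745 × 0.004626 = 0.003446 mol.
Product formed: 0.42 × 0.003446 = 0.001447 mol.
Rate: 0.001447 mol / (1400 s × 0.171 L) = 6.0×10⁻⁶ M s⁻¹.

6.0×10⁻⁶ M s⁻¹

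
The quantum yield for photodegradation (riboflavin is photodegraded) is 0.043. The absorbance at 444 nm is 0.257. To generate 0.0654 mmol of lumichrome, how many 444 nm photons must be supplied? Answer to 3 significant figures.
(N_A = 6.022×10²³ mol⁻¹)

Product: 0.0654 mmol = 6.54×10⁻⁵ mol.
Photons that must be absorbed: 6.54×10⁻⁵ / 0.043 = 0.001521 mol.
Fraction absorbed: 1 − 10^(−0.257) = 0.4466.
Incident photons needed: 0.001521 / 0.4466 = 0.003406 mol.
Photon count: 0.003406 × 6.022×10²³ = 2.05×10²¹.

2.05×10²¹ photons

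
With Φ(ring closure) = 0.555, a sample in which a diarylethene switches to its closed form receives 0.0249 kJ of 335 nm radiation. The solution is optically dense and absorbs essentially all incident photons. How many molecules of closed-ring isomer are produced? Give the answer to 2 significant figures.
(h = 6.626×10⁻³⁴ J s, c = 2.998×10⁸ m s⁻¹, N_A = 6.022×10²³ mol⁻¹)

2.3×10¹⁹ molecules

Photon energy at 335 nm: hc/λ = (6.626×10⁻³⁴)(2.998×10⁸)/(335×10⁻⁹) = 5.930×10⁻¹⁹ J.
Incident energy: 0.0249 kJ = 24.9 J.
Photons incident: 24.9 / 5.930×10⁻¹⁹ = 4.199×10¹⁹, i.e. 4.199×10¹⁹/6.022×10²³ = 6.973×10⁻⁵ mol.
Product: Φ × n_abs = 0.555 × 6.973×10⁻⁵ = 3.870×10⁻⁵ mol.
As a count: 3.870×10⁻⁵ × 6.022×10²³ = 2.3×10¹⁹.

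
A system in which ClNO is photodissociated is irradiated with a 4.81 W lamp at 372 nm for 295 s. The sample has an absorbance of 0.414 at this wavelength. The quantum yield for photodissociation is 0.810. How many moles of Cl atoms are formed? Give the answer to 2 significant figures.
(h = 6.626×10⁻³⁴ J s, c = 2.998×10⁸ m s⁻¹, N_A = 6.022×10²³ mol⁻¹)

Photon energy at 372 nm: hc/λ = (6.626×10⁻³⁴)(2.998×10⁸)/(372×10⁻⁹) = 5.340×10⁻¹⁹ J.
Energy delivered: (4.81 W)(295 s) = 1419 J.
Photons incident: 1419 / 5.340×10⁻¹⁹ = 2.657×10²¹, i.e. 2.657×10²¹/6.022×10²³ = 0.004412 mol.
Fraction absorbed: 1 − 10^(−0.414) = 0.6145.
Photons absorbed: 0.6145 × 0.004412 = 0.002711 mol.
Product: Φ × n_abs = 0.810 × 0.002711 = 0.002196 mol.

0.0022 mol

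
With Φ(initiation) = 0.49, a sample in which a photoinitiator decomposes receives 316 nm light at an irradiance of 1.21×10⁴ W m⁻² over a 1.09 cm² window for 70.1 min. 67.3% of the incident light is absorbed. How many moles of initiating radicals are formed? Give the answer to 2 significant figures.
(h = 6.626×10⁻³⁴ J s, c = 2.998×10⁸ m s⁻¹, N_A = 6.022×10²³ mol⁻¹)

0.0048 mol

Photon energy at 316 nm: hc/λ = (6.626×10⁻³⁴)(2.998×10⁸)/(316×10⁻⁹) = 6.286×10⁻¹⁹ J.
Energy delivered: (1.21×10⁴ W m⁻²)(1.09×10⁻⁴ m²)(4206 s) = 5547 J.
Photons incident: 5547 / 6.286×10⁻¹⁹ = 8.824×10²¹, i.e. 8.824×10²¹/6.022×10²³ = 0.01465 mol.
Photons absorbed: 0.673 × 0.01465 = 0.009859 mol.
Product: Φ × n_abs = 0.49 × 0.009859 = 0.004831 mol.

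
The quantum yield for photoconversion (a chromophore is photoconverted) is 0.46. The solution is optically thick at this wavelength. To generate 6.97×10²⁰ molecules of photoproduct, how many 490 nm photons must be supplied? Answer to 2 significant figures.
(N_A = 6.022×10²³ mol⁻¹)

Product: 6.97×10²⁰ / 6.022×10²³ = 0.001157 mol.
Photons that must be absorbed: 0.001157 / 0.46 = 0.002515 mol.
Photon count: 0.002515 × 6.022×10²³ = 1.5×10²¹.

1.5×10²¹ photons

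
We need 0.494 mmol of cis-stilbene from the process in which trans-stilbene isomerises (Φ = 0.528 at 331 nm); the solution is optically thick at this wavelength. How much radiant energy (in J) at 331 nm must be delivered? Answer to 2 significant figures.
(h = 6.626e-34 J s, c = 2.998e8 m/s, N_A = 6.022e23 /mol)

Product: 0.494 mmol = 4.94e-4 mol.
Photons that must be absorbed: 4.94e-4 / 0.528 = 9.356e-4 mol.
Photon energy: hc/λ = 6.001e-19 J; per mole, 3.614e5 J mol⁻¹.
Energy required: 9.356e-4 × 3.614e5 = 340 J.

340 J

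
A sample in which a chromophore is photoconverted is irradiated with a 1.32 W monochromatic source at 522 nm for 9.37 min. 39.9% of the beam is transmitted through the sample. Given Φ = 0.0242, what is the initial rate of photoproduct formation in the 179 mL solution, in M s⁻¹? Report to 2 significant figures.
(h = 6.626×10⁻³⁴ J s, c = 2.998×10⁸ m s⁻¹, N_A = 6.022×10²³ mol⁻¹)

Photon energy at 522 nm: hc/λ = (6.626×10⁻³⁴)(2.998×10⁸)/(522×10⁻⁹) = 3.806×10⁻¹⁹ J.
Energy delivered: (1.32 W)(562.2 s) = 742.1 J.
Photons incident: 742.1 / 3.806×10⁻¹⁹ = 1.950×10²¹, i.e. 1.950×10²¹/6.022×10²³ = 0.003238 mol.
Fraction absorbed: 1 − 39.9/100 = 0.6010.
Photons absorbed: 0.6010 × 0.003238 = 0.001946 mol.
Product formed: 0.0242 × 0.001946 = 4.709×10⁻⁵ mol.
Rate: 4.709×10⁻⁵ mol / (562.2 s × 0.179 L) = 4.7×10⁻⁷ M s⁻¹.

4.7×10⁻⁷ M s⁻¹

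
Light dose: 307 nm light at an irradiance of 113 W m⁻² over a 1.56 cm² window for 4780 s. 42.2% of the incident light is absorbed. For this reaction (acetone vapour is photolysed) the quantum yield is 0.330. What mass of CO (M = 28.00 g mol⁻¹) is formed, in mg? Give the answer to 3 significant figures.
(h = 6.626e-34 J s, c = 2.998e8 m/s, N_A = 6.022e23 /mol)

Photon energy at 307 nm: hc/λ = (6.626e-34)(2.998e8)/(307e-9) = 6.471e-19 J.
Energy delivered: (113 W m⁻²)(1.56e-4 m²)(4780 s) = 84.26 J.
Photons incident: 84.26 / 6.471e-19 = 1.302e20, i.e. 1.302e20/6.022e23 = 2.162e-4 mol.
Photons absorbed: 0.422 × 2.162e-4 = 9.124e-5 mol.
Product: Φ × n_abs = 0.330 × 9.124e-5 = 3.011e-5 mol.
Mass: 3.011e-5 × 28.00 = 8.431e-4 g = 0.843 mg.

0.843 mg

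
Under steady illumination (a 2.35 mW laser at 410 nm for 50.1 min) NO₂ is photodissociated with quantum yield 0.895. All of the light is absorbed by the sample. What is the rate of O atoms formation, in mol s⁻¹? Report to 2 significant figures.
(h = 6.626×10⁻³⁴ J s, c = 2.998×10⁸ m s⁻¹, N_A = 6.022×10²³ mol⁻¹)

7.2×10⁻⁹ mol s⁻¹

Photon energy at 410 nm: hc/λ = (6.626×10⁻³⁴)(2.998×10⁸)/(410×10⁻⁹) = 4.845×10⁻¹⁹ J.
Energy delivered: (2.35 mW)(3006 s) = 7.064 J.
Photons incident: 7.064 / 4.845×10⁻¹⁹ = 1.458×10¹⁹, i.e. 1.458×10¹⁹/6.022×10²³ = 2.421×10⁻⁵ mol.
Product formed: 0.895 × 2.421×10⁻⁵ = 2.167×10⁻⁵ mol.
Rate: 2.167×10⁻⁵ / 3006 s = 7.2×10⁻⁹ mol s⁻¹.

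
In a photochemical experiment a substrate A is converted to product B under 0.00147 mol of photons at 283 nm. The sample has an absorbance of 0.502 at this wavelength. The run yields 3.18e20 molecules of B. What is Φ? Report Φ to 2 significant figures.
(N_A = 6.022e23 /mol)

Φ = 0.52

Product: 3.18e20 / 6.022e23 = 5.281e-4 mol.
Fraction absorbed: 1 − 10^(−0.502) = 0.6852.
Photons absorbed: 0.6852 × 0.00147 = 0.001007 mol.
Φ = 5.281e-4 mol / 0.001007 mol photons = 0.52.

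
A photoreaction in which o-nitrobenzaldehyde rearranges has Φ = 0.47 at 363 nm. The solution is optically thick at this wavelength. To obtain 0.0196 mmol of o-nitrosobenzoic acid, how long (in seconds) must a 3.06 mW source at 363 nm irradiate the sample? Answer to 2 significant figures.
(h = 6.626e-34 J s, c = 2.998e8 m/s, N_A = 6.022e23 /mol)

t ≈ 4500 s

Product: 0.0196 mmol = 1.96e-5 mol.
Photons that must be absorbed: 1.96e-5 / 0.47 = 4.170e-5 mol.
Photon energy: hc/λ = 5.472e-19 J; per mole, 3.295e5 J mol⁻¹.
Energy required: 4.170e-5 × 3.295e5 = 13.74 J.
Time: 13.74 J / 0.00306 W = 4500 s.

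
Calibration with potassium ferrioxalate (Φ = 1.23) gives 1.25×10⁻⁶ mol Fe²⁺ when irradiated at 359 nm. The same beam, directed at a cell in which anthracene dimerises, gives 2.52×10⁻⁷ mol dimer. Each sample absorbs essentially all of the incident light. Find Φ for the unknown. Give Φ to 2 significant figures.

Photons absorbed by the actinometer: 1.25×10⁻⁶ / 1.23 = 1.016×10⁻⁶ mol.
Φ(unknown) = 2.52×10⁻⁷ / 1.016×10⁻⁶ = 0.25.

Φ = 0.25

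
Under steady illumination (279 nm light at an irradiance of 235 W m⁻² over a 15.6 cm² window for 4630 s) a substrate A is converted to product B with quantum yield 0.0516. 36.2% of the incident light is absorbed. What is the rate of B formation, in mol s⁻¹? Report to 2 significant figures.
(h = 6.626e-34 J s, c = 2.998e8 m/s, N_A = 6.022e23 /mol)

Photon energy at 279 nm: hc/λ = (6.626e-34)(2.998e8)/(279e-9) = 7.120e-19 J.
Energy delivered: (235 W m⁻²)(15.6e-4 m²)(4630 s) = 1697 J.
Photons incident: 1697 / 7.120e-19 = 2.383e21, i.e. 2.383e21/6.022e23 = 0.003957 mol.
Photons absorbed: 0.362 × 0.003957 = 0.001432 mol.
Product formed: 0.0516 × 0.001432 = 7.389e-5 mol.
Rate: 7.389e-5 / 4630 s = 1.6e-8 mol s⁻¹.

1.6e-8 mol s⁻¹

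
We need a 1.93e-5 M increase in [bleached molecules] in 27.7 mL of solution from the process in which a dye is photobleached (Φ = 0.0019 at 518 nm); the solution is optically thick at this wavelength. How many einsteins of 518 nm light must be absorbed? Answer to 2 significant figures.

Product: (1.93e-5 M)(0.0277 L) = 5.346e-7 mol.
Photons that must be absorbed: 5.346e-7 / 0.0019 = 2.814e-4 mol.

2.8e-4 einstein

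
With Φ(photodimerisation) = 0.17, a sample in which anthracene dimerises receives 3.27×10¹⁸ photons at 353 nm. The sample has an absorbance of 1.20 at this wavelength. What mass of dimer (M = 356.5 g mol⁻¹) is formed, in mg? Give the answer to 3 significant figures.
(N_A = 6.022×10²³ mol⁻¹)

Moles of photons: 3.27×10¹⁸ / 6.022×10²³ = 5.430×10⁻⁶ mol.
Fraction absorbed: 1 − 10^(−1.20) = 0.9369.
Photons absorbed: 0.9369 × 5.430×10⁻⁶ = 5.087×10⁻⁶ mol.
Product: Φ × n_abs = 0.17 × 5.087×10⁻⁶ = 8.648×10⁻⁷ mol.
Mass: 8.648×10⁻⁷ × 356.5 = 3.083×10⁻⁴ g = 0.308 mg.

0.308 mg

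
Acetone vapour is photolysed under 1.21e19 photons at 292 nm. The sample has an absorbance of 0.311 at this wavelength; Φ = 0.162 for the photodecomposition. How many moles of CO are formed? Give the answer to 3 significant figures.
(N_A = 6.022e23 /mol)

Moles of photons: 1.21e19 / 6.022e23 = 2.009e-5 mol.
Fraction absorbed: 1 − 10^(−0.311) = 0.5113.
Photons absorbed: 0.5113 × 2.009e-5 = 1.027e-5 mol.
Product: Φ × n_abs = 0.162 × 1.027e-5 = 1.664e-6 mol.

1.66e-6 mol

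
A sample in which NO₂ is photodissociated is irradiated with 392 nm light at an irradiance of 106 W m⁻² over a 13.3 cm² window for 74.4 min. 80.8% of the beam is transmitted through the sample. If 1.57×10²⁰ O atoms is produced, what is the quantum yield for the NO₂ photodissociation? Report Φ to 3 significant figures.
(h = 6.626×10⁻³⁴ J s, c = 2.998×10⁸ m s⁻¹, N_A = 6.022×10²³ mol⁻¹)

Φ = 0.658

Product: 1.57×10²⁰ / 6.022×10²³ = 2.607×10⁻⁴ mol.
Photon energy at 392 nm: hc/λ = (6.626×10⁻³⁴)(2.998×10⁸)/(392×10⁻⁹) = 5.068×10⁻¹⁹ J.
Energy delivered: (106 W m⁻²)(13.3×10⁻⁴ m²)(4464 s) = 629.3 J.
Photons incident: 629.3 / 5.068×10⁻¹⁹ = 1.242×10²¹, i.e. 1.242×10²¹/6.022×10²³ = 0.002062 mol.
Fraction absorbed: 1 − 80.8/100 = 0.1920.
Photons absorbed: 0.1920 × 0.002062 = 3.959×10⁻⁴ mol.
Φ = 2.607×10⁻⁴ mol / 3.959×10⁻⁴ mol photons = 0.658.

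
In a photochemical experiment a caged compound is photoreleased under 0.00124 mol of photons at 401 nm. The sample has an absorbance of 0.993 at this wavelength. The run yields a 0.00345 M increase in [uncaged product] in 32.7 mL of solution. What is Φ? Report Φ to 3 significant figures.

Φ = 0.101

Product: (0.00345 M)(0.0327 L) = 1.128×10⁻⁴ mol.
Fraction absorbed: 1 − 10^(−0.993) = 0.8984.
Photons absorbed: 0.8984 × 0.00124 = 0.001114 mol.
Φ = 1.128×10⁻⁴ mol / 0.001114 mol photons = 0.101.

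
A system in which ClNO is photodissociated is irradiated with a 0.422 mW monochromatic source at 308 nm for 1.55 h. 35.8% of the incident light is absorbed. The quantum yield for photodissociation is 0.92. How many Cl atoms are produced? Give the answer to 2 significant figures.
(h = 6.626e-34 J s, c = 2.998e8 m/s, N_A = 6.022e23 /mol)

Photon energy at 308 nm: hc/λ = (6.626e-34)(2.998e8)/(308e-9) = 6.450e-19 J.
Energy delivered: (0.422 mW)(5580 s) = 2.355 J.
Photons incident: 2.355 / 6.450e-19 = 3.651e18, i.e. 3.651e18/6.022e23 = 6.063e-6 mol.
Photons absorbed: 0.358 × 6.063e-6 = 2.171e-6 mol.
Product: Φ × n_abs = 0.92 × 2.171e-6 = 1.997e-6 mol.
As a count: 1.997e-6 × 6.022e23 = 1.2e18.

1.2e18 atoms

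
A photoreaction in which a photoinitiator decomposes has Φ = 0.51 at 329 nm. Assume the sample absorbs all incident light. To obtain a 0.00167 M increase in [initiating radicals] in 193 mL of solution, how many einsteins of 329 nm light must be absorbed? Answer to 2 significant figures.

6.3e-4 einstein

Product: (0.00167 M)(0.193 L) = 3.223e-4 mol.
Photons that must be absorbed: 3.223e-4 / 0.51 = 6.320e-4 mol.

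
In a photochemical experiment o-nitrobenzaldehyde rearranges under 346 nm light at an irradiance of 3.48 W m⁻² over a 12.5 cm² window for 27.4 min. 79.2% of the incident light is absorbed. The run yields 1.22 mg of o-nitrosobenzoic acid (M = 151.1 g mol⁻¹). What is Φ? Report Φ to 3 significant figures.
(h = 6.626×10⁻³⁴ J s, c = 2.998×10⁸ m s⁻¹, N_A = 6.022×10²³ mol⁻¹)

Φ = 0.493

Product: 1.22 mg / 151.1 g mol⁻¹ = 8.074×10⁻⁶ mol.
Photon energy at 346 nm: hc/λ = (6.626×10⁻³⁴)(2.998×10⁸)/(346×10⁻⁹) = 5.741×10⁻¹⁹ J.
Energy delivered: (3.48 W m⁻²)(12.5×10⁻⁴ m²)(1644 s) = 7.151 J.
Photons incident: 7.151 / 5.741×10⁻¹⁹ = 1.246×10¹⁹, i.e. 1.246×10¹⁹/6.022×10²³ = 2.069×10⁻⁵ mol.
Photons absorbed: 0.792 × 2.069×10⁻⁵ = 1.639×10⁻⁵ mol.
Φ = 8.074×10⁻⁶ mol / 1.639×10⁻⁵ mol photons = 0.493.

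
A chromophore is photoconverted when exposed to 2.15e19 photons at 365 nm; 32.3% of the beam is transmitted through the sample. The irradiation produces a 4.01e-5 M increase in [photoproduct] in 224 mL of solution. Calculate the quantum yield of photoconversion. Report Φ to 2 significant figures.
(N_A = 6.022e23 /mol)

Φ = 0.37

Product: (4.01e-5 M)(0.224 L) = 8.982e-6 mol.
Moles of photons: 2.15e19 / 6.022e23 = 3.570e-5 mol.
Fraction absorbed: 1 − 32.3/100 = 0.6770.
Photons absorbed: 0.6770 × 3.570e-5 = 2.417e-5 mol.
Φ = 8.982e-6 mol / 2.417e-5 mol photons = 0.37.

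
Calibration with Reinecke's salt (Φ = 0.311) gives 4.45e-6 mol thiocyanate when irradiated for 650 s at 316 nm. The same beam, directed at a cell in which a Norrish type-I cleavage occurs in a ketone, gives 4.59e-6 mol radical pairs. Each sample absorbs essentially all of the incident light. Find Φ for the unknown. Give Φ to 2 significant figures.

Φ = 0.32

Photons absorbed by the actinometer: 4.45e-6 / 0.311 = 1.431e-5 mol.
Φ(unknown) = 4.59e-6 / 1.431e-5 = 0.32.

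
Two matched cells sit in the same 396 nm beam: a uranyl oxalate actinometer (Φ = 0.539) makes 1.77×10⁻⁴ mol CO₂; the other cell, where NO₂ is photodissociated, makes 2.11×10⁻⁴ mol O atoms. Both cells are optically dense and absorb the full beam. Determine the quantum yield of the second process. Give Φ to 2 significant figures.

Φ = 0.64

Photons absorbed by the actinometer: 1.77×10⁻⁴ / 0.539 = 3.284×10⁻⁴ mol.
Φ(unknown) = 2.11×10⁻⁴ / 3.284×10⁻⁴ = 0.64.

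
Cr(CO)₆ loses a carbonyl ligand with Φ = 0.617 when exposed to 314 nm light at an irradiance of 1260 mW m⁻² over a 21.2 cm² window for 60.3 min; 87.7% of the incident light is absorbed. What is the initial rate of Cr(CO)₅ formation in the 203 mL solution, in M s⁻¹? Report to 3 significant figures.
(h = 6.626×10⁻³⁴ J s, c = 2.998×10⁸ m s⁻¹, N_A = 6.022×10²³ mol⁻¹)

1.87×10⁻⁸ M s⁻¹

Photon energy at 314 nm: hc/λ = (6.626×10⁻³⁴)(2.998×10⁸)/(314×10⁻⁹) = 6.326×10⁻¹⁹ J.
Energy delivered: (1260 mW m⁻²)(21.2×10⁻⁴ m²)(3618 s) = 9.664 J.
Photons incident: 9.664 / 6.326×10⁻¹⁹ = 1.528×10¹⁹, i.e. 1.528×10¹⁹/6.022×10²³ = 2.537×10⁻⁵ mol.
Photons absorbed: 0.877 × 2.537×10⁻⁵ = 2.225×10⁻⁵ mol.
Product formed: 0.617 × 2.225×10⁻⁵ = 1.373×10⁻⁵ mol.
Rate: 1.373×10⁻⁵ mol / (3618 s × 0.203 L) = 1.87×10⁻⁸ M s⁻¹.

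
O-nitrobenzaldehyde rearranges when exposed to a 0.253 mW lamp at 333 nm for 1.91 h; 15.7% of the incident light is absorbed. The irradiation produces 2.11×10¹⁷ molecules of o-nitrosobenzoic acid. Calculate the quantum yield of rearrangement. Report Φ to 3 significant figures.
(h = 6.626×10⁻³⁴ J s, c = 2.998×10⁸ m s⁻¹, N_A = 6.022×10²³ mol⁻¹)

Product: 2.11×10¹⁷ / 6.022×10²³ = 3.504×10⁻⁷ mol.
Photon energy at 333 nm: hc/λ = (6.626×10⁻³⁴)(2.998×10⁸)/(333×10⁻⁹) = 5.965×10⁻¹⁹ J.
Energy delivered: (0.253 mW)(6876 s) = 1.740 J.
Photons incident: 1.740 / 5.965×10⁻¹⁹ = 2.917×10¹⁸, i.e. 2.917×10¹⁸/6.022×10²³ = 4.844×10⁻⁶ mol.
Photons absorbed: 0.157 × 4.844×10⁻⁶ = 7.605×10⁻⁷ mol.
Φ = 3.504×10⁻⁷ mol / 7.605×10⁻⁷ mol photons = 0.461.

Φ = 0.461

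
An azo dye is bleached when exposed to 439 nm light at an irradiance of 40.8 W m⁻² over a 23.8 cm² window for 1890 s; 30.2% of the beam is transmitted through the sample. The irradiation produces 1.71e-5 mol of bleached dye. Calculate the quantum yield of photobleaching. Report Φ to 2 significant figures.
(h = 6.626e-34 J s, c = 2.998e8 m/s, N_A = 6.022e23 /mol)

Φ = 0.036

Photon energy at 439 nm: hc/λ = (6.626e-34)(2.998e8)/(439e-9) = 4.525e-19 J.
Energy delivered: (40.8 W m⁻²)(23.8e-4 m²)(1890 s) = 183.5 J.
Photons incident: 183.5 / 4.525e-19 = 4.055e20, i.e. 4.055e20/6.022e23 = 6.734e-4 mol.
Fraction absorbed: 1 − 30.2/100 = 0.6980.
Photons absorbed: 0.6980 × 6.734e-4 = 4.700e-4 mol.
Φ = 1.71e-5 mol / 4.700e-4 mol photons = 0.036.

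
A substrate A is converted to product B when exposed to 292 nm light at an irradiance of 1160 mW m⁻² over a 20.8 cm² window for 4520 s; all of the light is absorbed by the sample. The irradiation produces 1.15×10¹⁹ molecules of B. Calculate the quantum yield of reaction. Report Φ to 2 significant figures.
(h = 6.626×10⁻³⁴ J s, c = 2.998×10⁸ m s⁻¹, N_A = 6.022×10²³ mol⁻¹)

Φ = 0.72

Product: 1.15×10¹⁹ / 6.022×10²³ = 1.910×10⁻⁵ mol.
Photon energy at 292 nm: hc/λ = (6.626×10⁻³⁴)(2.998×10⁸)/(292×10⁻⁹) = 6.803×10⁻¹⁹ J.
Energy delivered: (1160 mW m⁻²)(20.8×10⁻⁴ m²)(4520 s) = 10.91 J.
Photons incident: 10.91 / 6.803×10⁻¹⁹ = 1.604×10¹⁹, i.e. 1.604×10¹⁹/6.022×10²³ = 2.664×10⁻⁵ mol.
Φ = 1.910×10⁻⁵ mol / 2.664×10⁻⁵ mol photons = 0.72.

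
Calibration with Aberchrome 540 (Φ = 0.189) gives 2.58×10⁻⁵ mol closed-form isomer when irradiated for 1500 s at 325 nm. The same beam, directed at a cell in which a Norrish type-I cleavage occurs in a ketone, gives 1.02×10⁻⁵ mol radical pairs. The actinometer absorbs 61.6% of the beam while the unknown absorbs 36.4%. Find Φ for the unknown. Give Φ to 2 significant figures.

Photons absorbed by the actinometer: 2.58×10⁻⁵ / 0.189 = 1.365×10⁻⁴ mol.
Incident flux: 1.365×10⁻⁴ / 0.616 = 2.216×10⁻⁴ einstein.
Absorbed by unknown: 0.364 × 2.216×10⁻⁴ = 8.066×10⁻⁵ mol.
Φ(unknown) = 1.02×10⁻⁵ / 8.066×10⁻⁵ = 0.13.

Φ = 0.13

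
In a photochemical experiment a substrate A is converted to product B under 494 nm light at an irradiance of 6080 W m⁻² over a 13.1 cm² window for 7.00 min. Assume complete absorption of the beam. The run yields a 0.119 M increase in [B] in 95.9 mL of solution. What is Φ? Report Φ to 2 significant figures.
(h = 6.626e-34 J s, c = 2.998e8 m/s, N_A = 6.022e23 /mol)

Product: (0.119 M)(0.0959 L) = 0.01141 mol.
Photon energy at 494 nm: hc/λ = (6.626e-34)(2.998e8)/(494e-9) = 4.021e-19 J.
Energy delivered: (6080 W m⁻²)(13.1e-4 m²)(420 s) = 3345 J.
Photons incident: 3345 / 4.021e-19 = 8.319e21, i.e. 8.319e21/6.022e23 = 0.01381 mol.
Φ = 0.01141 mol / 0.01381 mol photons = 0.83.

Φ = 0.83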